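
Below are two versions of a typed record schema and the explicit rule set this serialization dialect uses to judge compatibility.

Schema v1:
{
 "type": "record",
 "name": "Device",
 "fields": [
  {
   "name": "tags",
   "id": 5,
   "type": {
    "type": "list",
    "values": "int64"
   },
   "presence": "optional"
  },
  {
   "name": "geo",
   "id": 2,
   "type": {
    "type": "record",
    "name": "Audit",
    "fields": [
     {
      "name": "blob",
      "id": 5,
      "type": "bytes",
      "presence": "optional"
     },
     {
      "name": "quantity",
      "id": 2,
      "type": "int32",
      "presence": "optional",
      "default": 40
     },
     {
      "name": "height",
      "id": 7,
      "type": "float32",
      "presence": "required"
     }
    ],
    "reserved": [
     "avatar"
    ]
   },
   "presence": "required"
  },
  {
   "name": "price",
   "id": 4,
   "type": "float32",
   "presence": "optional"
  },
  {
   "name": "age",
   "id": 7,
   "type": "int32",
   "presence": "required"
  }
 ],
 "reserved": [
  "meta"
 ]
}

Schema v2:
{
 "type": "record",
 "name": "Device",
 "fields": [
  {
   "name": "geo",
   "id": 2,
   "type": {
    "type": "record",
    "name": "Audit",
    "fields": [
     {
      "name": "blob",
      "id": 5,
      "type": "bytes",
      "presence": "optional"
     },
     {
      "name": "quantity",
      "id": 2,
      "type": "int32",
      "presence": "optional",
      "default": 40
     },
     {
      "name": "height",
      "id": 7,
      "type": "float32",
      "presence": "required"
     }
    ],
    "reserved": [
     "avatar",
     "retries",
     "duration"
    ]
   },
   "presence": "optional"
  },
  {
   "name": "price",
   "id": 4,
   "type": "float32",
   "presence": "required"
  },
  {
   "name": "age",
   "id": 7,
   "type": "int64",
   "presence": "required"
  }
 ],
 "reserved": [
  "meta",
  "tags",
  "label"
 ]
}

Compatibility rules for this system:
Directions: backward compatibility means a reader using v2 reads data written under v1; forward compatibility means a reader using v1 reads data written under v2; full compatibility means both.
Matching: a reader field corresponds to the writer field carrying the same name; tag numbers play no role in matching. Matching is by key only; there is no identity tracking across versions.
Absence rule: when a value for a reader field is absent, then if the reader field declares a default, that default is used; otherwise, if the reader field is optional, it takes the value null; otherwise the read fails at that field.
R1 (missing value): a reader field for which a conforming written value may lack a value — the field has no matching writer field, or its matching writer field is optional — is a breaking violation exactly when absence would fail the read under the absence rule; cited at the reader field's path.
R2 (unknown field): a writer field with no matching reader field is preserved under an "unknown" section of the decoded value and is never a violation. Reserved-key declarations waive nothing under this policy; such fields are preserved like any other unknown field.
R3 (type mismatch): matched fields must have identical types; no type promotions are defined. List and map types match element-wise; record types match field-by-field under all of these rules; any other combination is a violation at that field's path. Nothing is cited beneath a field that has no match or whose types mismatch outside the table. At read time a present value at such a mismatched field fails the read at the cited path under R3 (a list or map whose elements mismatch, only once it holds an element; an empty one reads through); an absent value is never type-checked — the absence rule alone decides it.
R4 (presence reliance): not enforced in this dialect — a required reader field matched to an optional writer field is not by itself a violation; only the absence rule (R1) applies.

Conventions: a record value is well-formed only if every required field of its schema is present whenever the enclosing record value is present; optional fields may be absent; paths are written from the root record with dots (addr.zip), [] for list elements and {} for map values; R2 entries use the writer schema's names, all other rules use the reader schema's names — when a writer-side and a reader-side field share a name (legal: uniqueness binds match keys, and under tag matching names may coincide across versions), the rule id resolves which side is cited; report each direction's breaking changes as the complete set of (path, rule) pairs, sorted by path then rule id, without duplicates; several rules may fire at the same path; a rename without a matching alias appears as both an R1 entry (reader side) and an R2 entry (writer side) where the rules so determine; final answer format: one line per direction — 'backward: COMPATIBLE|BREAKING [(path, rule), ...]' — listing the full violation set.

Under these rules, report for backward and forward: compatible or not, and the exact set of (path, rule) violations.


arrows below run writer -> reader for Device
backward on Device — v2 reading data written by v1:
  geo <- geo (Audit -> Audit, writer required)
  price <- price (float32 -> float32, writer optional)
  age <- age (int32 -> int64, writer required)
  writer tags: unknown to reader
  geo.blob <- geo.blob (bytes -> bytes, writer optional)
  geo.quantity <- geo.quantity (int32 -> int32, writer optional)
  geo.height <- geo.height (float32 -> float32, writer required)
  R3 fires at age
  R1 fires at price
  => backward: BREAKING (2)
forward on Device — v1 reading data written by v2:
  no writer field matches reader tags
  geo <- geo (Audit -> Audit, writer optional)
  price <- price (float32 -> float32, writer required)
  age <- age (int64 -> int32, writer required)
  geo.blob <- geo.blob (bytes -> bytes, writer optional)
  geo.quantity <- geo.quantity (int32 -> int32, writer optional)
  geo.height <- geo.height (float32 -> float32, writer required)
  R3 fires at age
  R1 fires at geo
  => forward: BREAKING (2)

backward: BREAKING [(age, R3), (price, R1)]; forward: BREAKING [(age, R3), (geo, R1)]


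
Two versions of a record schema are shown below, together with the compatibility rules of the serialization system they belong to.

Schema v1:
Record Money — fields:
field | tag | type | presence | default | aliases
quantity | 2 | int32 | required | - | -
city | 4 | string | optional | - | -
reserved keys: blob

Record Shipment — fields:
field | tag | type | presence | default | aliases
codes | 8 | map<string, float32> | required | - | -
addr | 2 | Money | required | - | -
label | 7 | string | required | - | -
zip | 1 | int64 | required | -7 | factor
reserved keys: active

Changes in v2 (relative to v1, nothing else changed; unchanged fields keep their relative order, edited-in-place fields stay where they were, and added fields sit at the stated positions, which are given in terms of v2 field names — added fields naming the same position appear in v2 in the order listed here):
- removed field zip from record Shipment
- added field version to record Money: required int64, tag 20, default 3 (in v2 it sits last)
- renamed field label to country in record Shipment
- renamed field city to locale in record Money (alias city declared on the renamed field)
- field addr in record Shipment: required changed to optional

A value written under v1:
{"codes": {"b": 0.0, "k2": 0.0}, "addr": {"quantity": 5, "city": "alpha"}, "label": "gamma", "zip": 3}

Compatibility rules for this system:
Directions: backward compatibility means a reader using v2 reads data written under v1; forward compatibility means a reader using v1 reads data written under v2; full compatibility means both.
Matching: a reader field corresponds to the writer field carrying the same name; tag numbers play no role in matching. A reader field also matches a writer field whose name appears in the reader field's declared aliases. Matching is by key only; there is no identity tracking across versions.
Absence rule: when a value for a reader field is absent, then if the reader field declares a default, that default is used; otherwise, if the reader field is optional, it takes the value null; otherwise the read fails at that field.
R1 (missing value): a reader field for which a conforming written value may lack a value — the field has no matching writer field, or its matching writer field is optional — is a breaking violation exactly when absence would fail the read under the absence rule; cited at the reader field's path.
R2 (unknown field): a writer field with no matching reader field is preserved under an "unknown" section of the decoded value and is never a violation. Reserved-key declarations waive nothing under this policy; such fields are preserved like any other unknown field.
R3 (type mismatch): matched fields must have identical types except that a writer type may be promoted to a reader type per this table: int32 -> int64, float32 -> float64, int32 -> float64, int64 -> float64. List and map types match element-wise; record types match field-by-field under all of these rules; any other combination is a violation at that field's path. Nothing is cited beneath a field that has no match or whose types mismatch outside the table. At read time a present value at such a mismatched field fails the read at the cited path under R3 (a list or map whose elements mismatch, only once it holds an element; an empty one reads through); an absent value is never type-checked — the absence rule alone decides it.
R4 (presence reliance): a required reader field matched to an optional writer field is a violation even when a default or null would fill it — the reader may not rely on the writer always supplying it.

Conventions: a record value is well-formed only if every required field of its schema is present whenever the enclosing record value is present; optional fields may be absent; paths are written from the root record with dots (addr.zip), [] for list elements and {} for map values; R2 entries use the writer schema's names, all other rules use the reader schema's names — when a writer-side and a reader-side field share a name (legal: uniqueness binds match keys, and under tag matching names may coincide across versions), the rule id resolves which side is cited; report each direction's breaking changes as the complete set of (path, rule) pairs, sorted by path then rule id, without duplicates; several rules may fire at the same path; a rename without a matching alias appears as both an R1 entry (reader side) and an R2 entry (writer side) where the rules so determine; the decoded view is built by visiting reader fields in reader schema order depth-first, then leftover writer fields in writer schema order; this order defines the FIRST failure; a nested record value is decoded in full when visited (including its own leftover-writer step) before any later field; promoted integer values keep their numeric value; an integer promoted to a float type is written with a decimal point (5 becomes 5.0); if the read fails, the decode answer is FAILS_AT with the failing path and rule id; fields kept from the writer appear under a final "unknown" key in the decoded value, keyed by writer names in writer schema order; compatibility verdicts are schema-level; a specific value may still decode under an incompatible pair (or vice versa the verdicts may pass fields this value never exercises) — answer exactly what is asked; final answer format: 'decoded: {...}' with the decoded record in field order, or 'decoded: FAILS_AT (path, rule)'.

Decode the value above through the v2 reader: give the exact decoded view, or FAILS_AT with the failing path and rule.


decoded: FAILS_AT (country, R1)

arrows below run writer -> reader for Shipment
decode (reader v2):
  codes := {"b": 0.0, "k2": 0.0}
  addr.quantity := 5
  addr.locale := "alpha" (from writer city)
  addr.version := 3 (no value, default fills)
  read fails at country under R1 (no fill)
  => FAILS_AT (country, R1)
ruling out the remaining Shipment differences:
  removed field zip from record Shipment -> triggers nothing under the printed rules; the Shipment answer is the same either way
  added field version to record Money: required int64, tag 20, default 3 (in v2 it sits last) -> triggers nothing under the printed rules; the Shipment answer is the same either way
  renamed field city to locale in record Money (alias city declared on the renamed field) -> triggers nothing under the printed rules; the Shipment answer is the same either way
  field addr in record Shipment: required changed to optional -> a verdict-level change on Shipment — the shown value reads the same


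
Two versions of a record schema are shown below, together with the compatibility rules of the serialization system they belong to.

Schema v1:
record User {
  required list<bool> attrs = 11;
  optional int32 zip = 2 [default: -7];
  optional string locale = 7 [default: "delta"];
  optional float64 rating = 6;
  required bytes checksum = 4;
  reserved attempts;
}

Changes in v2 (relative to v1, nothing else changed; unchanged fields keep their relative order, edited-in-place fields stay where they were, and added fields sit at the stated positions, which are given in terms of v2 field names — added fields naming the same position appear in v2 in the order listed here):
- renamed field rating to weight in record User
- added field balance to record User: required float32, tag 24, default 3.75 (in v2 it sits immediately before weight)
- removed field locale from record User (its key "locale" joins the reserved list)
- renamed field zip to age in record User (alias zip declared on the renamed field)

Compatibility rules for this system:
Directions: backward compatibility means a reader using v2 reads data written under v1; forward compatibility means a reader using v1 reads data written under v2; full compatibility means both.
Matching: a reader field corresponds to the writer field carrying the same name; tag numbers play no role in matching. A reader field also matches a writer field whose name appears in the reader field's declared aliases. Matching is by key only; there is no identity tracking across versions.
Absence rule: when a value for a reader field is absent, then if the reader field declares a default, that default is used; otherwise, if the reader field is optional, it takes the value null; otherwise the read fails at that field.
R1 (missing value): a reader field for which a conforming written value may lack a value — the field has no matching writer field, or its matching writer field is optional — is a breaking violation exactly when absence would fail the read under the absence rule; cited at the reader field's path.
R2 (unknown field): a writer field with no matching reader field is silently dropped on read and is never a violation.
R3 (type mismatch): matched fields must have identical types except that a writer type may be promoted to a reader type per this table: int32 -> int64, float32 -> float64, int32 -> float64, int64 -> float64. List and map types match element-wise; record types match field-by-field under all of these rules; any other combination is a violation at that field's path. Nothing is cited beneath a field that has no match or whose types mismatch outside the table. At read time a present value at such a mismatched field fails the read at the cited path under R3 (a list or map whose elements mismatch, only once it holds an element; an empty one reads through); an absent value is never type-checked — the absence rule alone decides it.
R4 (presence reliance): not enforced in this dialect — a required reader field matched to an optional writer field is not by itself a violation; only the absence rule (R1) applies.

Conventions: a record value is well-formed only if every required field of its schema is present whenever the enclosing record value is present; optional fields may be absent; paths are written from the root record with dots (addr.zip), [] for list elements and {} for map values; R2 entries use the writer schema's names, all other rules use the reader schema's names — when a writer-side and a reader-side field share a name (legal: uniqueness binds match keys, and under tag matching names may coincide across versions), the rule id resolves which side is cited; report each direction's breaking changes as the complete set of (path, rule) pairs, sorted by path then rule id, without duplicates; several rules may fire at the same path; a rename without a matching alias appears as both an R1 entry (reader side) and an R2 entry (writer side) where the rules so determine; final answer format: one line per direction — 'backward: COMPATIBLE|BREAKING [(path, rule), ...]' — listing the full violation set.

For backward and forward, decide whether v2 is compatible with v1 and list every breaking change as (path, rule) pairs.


backward: COMPATIBLE []; forward: COMPATIBLE []

the writer's type comes first in each User pair
checking backward for User: reader v2 against writer v1:
  attrs: list<bool> -> list<bool>, writer required; from attrs
  age: int32 -> int32, writer optional; from zip
  balance: no writer match
  weight: no writer match
  checksum: bytes -> bytes, writer required; from checksum
  leftover writer field: locale
  leftover writer field: rating
  => backward verdict for User: COMPATIBLE, no violations
checking forward for User: reader v1 against writer v2:
  attrs: list<bool> -> list<bool>, writer required; from attrs
  zip: no writer match
  locale: no writer match
  rating: no writer match
  checksum: bytes -> bytes, writer required; from checksum
  leftover writer field: age
  leftover writer field: balance
  leftover writer field: weight
  => forward verdict for User: COMPATIBLE, no violations


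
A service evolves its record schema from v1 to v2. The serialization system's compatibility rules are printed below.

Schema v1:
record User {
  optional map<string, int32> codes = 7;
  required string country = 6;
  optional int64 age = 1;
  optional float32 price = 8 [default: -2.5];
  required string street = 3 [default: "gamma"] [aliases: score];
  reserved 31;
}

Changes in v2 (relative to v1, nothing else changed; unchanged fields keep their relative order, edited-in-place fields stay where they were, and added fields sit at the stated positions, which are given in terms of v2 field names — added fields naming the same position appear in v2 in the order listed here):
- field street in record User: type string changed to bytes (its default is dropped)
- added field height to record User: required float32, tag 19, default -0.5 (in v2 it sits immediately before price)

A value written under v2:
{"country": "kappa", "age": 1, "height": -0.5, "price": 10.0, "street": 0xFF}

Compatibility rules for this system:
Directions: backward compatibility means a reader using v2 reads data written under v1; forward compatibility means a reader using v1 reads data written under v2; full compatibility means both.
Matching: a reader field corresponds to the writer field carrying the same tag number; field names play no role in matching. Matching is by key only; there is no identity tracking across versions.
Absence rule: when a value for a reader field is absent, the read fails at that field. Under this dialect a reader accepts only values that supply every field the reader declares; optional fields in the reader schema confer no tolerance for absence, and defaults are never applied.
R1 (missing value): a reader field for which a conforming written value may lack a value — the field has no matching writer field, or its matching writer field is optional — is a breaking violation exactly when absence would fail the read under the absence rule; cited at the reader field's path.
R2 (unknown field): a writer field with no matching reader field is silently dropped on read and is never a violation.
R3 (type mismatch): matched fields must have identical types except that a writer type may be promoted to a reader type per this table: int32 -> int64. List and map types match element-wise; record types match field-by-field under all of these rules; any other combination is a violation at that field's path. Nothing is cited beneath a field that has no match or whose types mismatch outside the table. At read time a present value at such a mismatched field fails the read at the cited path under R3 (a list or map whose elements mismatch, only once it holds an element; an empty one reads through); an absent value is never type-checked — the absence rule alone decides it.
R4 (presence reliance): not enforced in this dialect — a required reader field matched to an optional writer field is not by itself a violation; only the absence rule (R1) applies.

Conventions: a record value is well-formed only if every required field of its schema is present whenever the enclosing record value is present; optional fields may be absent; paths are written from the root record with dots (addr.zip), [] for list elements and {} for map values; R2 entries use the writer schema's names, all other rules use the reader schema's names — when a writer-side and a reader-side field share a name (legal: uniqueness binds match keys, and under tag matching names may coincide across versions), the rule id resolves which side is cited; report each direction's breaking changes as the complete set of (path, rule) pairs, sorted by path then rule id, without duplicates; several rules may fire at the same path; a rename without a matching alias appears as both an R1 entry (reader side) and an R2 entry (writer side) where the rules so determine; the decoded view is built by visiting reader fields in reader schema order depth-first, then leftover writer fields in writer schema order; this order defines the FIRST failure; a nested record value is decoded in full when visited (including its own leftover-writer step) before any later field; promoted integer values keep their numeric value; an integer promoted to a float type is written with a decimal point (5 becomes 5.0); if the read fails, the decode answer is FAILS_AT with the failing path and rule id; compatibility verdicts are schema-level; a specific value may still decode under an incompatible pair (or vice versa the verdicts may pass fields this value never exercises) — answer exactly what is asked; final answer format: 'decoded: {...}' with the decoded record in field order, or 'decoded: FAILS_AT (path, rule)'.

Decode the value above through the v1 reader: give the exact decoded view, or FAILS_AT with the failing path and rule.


each type pair in User: writer, then reader
decode (reader v1):
  read fails at codes under R1 (no fill)
  => FAILS_AT (codes, R1)
diffs on User not affecting the asked answer:
  field street in record User: type string changed to bytes (its default is dropped) -> schema-level compatibility only; this User value's decode is unchanged
  added field height to record User: required float32, tag 19, default -0.5 (in v2 it sits immediately before price) -> schema-level compatibility only; this User value's decode is unchanged

decoded: FAILS_AT (codes, R1)


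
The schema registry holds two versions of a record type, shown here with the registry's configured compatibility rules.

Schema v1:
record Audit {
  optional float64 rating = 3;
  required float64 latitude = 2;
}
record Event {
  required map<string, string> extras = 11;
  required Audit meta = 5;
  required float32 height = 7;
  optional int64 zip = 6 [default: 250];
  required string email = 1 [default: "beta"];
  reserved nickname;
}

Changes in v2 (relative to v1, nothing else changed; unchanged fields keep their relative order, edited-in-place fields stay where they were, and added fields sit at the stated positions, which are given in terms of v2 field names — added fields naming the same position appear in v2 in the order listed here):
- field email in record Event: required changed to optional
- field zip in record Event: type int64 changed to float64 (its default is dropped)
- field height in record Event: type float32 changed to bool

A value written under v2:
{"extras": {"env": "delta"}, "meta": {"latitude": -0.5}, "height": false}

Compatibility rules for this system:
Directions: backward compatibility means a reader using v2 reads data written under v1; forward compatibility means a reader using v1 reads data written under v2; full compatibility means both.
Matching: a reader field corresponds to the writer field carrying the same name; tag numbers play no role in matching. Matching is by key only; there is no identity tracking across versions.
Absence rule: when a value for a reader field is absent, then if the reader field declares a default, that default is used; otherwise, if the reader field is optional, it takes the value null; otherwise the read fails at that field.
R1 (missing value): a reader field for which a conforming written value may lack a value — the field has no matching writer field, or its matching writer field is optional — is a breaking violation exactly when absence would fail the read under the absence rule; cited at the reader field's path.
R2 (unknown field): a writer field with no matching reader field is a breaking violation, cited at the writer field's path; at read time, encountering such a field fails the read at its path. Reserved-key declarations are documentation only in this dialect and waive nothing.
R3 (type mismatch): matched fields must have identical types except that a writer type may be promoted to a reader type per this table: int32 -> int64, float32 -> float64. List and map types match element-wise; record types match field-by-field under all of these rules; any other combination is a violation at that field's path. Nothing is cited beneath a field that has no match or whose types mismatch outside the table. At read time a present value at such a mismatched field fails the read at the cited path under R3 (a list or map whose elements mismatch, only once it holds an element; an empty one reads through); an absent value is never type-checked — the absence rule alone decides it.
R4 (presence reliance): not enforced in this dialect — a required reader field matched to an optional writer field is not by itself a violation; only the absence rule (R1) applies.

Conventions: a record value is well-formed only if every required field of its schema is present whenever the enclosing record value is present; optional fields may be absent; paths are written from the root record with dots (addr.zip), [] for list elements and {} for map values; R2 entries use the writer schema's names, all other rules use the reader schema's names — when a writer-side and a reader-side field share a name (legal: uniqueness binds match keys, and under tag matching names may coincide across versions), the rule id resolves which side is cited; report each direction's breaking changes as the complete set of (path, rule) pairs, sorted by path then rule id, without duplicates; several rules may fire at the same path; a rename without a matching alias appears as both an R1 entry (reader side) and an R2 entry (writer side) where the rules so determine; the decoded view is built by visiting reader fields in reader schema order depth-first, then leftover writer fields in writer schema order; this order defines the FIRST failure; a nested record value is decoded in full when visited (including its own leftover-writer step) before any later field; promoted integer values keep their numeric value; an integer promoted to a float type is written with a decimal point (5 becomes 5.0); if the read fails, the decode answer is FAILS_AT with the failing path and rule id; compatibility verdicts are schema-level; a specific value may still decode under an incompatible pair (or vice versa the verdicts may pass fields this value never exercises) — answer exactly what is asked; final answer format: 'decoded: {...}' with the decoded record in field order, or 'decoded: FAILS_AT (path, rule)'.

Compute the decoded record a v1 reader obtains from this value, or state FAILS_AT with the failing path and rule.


the writer's type comes first in each Event pair
migrating the Event value to v1:
  extras := {"env": "delta"}
  meta.rating := null (absent, optional -> null)
  meta.latitude := -0.5
  read fails at height under R3
  => FAILS_AT (height, R3)
the rest of the Event diff is inert for this question:
  field email in record Event: required changed to optional -> fires no rule on Event under this dialect and leaves the result unchanged
  field zip in record Event: type int64 changed to float64 (its default is dropped) -> schema-level compatibility only; this Event value's decode is unchanged

decoded: FAILS_AT (height, R3)


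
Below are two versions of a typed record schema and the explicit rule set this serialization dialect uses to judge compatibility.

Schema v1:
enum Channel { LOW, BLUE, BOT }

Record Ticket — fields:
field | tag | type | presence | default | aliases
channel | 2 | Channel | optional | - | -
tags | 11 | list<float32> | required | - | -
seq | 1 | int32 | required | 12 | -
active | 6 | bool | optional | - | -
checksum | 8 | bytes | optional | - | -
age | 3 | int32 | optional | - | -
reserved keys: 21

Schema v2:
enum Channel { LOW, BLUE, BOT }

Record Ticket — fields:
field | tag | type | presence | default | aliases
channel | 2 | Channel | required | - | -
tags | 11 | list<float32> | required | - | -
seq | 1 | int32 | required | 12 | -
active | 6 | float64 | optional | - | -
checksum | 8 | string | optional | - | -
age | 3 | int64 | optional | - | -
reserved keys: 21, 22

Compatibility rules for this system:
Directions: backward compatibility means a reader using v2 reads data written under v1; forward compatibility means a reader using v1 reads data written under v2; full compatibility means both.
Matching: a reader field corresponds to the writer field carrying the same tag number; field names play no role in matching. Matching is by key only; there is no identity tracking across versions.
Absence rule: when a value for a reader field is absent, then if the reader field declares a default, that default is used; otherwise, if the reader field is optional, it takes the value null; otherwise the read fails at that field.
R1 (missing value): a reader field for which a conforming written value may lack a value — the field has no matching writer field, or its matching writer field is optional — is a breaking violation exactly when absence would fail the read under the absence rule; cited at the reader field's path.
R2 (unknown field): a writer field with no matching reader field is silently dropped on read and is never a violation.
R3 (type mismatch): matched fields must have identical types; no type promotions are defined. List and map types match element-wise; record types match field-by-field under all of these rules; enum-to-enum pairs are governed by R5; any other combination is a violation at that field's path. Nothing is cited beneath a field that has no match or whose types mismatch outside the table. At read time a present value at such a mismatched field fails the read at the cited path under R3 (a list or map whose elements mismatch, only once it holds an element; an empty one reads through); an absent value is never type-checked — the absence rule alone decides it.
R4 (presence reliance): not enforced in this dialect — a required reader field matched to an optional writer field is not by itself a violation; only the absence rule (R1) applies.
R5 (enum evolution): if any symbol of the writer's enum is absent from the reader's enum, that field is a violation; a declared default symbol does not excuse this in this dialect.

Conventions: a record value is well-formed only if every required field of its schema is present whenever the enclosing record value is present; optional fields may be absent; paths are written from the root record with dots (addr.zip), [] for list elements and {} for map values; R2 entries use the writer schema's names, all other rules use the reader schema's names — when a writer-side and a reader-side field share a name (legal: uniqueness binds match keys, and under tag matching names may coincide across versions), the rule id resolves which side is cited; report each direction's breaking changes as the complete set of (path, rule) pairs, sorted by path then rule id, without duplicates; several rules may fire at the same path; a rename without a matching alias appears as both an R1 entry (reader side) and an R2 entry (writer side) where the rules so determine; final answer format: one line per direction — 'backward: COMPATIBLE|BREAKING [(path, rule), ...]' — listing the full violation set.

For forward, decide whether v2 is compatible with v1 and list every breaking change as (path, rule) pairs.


each type pair in Ticket: writer, then reader
checking forward for Ticket: reader v1 against writer v2:
  channel: paired with writer channel (Channel -> Channel; writer required)
  tags: paired with writer tags (list<float32> -> list<float32>; writer required)
  seq: paired with writer seq (int32 -> int32; writer required)
  active: paired with writer active (float64 -> bool; writer optional)
  checksum: paired with writer checksum (string -> bytes; writer optional)
  age: paired with writer age (int64 -> int32; writer optional)
  breaking: (active, R3)
  breaking: (age, R3)
  breaking: (checksum, R3)
  => 3 violation(s): forward is BREAKING for Ticket
ruling out the remaining Ticket differences:
  field channel in record Ticket: optional changed to required -> fires only in the backward direction of Ticket, which is not asked here

forward: BREAKING [(active, R3), (age, R3), (checksum, R3)]


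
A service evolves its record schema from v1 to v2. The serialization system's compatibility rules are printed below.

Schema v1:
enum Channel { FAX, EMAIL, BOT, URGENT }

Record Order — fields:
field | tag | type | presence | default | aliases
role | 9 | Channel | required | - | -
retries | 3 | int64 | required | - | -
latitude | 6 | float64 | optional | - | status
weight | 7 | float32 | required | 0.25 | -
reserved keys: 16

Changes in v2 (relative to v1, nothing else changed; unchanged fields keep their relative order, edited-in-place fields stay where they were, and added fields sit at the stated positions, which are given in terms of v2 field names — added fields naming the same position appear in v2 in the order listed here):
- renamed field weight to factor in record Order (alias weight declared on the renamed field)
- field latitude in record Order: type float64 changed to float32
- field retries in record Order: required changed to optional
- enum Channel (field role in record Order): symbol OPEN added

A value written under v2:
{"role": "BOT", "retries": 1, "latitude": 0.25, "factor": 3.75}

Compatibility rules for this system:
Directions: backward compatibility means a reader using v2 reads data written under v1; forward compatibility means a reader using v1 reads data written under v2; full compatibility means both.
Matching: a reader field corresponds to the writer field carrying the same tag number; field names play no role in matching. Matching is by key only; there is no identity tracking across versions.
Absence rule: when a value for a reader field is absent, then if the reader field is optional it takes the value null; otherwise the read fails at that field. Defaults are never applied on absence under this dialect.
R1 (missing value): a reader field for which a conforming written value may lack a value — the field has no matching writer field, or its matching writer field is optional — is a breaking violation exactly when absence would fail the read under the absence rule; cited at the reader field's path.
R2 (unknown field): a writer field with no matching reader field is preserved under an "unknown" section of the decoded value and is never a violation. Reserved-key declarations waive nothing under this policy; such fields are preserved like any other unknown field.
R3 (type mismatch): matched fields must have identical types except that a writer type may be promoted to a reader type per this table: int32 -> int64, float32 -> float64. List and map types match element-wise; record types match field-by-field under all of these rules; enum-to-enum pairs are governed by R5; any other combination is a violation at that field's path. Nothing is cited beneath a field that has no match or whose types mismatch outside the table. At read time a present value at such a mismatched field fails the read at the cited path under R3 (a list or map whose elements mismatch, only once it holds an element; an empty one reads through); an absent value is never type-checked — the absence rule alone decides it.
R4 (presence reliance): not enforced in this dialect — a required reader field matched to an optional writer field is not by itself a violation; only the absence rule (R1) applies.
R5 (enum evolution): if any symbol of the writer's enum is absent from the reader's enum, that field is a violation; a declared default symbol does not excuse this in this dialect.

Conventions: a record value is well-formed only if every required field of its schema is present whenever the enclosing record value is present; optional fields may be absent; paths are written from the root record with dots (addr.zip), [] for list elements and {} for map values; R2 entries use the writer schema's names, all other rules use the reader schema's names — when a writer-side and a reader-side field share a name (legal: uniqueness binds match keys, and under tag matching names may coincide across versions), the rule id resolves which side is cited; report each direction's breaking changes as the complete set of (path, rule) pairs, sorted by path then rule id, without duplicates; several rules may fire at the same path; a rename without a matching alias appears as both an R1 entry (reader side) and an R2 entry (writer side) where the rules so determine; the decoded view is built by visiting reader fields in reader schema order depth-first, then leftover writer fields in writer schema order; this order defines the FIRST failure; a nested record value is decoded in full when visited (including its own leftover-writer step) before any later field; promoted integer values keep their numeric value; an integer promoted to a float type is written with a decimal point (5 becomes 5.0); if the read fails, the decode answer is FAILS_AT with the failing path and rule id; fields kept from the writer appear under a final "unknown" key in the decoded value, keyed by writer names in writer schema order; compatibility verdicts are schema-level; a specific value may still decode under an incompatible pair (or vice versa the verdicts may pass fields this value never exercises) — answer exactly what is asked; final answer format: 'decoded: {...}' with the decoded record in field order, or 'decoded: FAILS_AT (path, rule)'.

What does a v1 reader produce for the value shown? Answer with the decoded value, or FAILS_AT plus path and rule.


decoded: {"role": "BOT", "retries": 1, "latitude": 0.25, "weight": 3.75}

each type pair in Order: writer, then reader
migrating the Order value to v1:
  role := "BOT"
  retries := 1
  latitude := 0.25 (float32 -> float64)
  weight := 3.75 (from writer factor)
  => decoded: {"role": "BOT", "retries": 1, "latitude": 0.25, "weight": 3.75}
the rest of the Order diff is inert for this question:
  renamed field weight to factor in record Order (alias weight declared on the renamed field) -> no rule fires on it and the decoded Order view is identical with or without it
  field latitude in record Order: type float64 changed to float32 -> a verdict-level change on Order — the shown value reads the same
  field retries in record Order: required changed to optional -> a verdict-level change on Order — the shown value reads the same
  enum Channel (field role in record Order): symbol OPEN added -> a verdict-level change on Order — the shown value reads the same


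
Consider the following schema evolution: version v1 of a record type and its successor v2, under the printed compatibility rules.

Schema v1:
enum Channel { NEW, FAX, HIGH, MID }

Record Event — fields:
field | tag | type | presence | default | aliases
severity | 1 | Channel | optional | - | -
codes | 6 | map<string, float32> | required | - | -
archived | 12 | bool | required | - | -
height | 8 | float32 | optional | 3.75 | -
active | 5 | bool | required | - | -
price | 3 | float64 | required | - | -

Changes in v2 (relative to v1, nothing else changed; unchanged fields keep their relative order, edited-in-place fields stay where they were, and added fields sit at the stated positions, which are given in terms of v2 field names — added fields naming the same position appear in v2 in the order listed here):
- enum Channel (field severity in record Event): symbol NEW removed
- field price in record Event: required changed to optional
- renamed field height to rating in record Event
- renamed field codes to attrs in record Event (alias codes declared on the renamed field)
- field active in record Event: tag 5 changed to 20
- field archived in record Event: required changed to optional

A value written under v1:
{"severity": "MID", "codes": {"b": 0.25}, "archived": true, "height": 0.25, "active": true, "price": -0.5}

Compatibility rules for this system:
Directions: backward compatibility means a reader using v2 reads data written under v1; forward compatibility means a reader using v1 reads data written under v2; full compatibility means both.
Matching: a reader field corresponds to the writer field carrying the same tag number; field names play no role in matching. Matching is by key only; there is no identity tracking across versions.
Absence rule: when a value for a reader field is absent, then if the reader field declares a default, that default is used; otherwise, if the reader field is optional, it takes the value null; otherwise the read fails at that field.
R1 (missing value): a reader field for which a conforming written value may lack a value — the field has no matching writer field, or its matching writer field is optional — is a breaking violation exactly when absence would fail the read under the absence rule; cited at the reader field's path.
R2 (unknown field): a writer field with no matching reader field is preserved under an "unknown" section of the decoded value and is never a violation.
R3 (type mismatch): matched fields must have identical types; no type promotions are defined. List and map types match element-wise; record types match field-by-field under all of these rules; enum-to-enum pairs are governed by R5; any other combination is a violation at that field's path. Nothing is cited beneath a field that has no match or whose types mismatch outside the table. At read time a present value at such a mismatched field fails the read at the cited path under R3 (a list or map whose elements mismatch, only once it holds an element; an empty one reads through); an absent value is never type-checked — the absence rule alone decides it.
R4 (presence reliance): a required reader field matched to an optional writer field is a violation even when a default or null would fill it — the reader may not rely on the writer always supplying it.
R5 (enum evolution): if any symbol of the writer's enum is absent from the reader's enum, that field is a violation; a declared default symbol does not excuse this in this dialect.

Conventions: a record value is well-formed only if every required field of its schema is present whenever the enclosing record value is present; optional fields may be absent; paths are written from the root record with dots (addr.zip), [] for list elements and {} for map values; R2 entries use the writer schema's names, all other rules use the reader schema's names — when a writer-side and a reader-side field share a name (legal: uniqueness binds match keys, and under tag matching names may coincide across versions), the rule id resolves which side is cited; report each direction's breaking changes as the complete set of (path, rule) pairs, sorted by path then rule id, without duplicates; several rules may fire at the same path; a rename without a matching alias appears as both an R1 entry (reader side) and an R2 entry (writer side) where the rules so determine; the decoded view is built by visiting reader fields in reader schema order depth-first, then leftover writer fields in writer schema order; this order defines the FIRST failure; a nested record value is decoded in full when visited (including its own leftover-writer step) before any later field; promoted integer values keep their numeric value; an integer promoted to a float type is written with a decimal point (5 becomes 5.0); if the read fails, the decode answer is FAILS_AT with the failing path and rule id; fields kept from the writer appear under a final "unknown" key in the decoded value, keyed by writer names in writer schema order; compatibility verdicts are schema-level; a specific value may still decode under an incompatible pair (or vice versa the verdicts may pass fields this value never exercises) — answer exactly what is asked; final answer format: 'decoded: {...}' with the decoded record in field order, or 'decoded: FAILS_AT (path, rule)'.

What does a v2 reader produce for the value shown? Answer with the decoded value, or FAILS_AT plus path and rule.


the writer's type comes first in each Event pair
decode walk for Event under reader schema v2:
  severity := "MID"
  attrs := {"b": 0.25} (from writer codes)
  archived := true
  rating := 0.25 (from writer height)
  read fails at active under R1 (no fill)
  => FAILS_AT (active, R1)
checking off the Event differences that do not matter here:
  enum Channel (field severity in record Event): symbol NEW removed -> matters for Event compatibility verdicts, not for this value's decode
  field price in record Event: required changed to optional -> matters for Event compatibility verdicts, not for this value's decode
  renamed field height to rating in record Event -> triggers nothing under the printed rules; the Event answer is the same either way
  renamed field codes to attrs in record Event (alias codes declared on the renamed field) -> triggers nothing under the printed rules; the Event answer is the same either way
  field archived in record Event: required changed to optional -> matters for Event compatibility verdicts, not for this value's decode

decoded: FAILS_AT (active, R1)
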